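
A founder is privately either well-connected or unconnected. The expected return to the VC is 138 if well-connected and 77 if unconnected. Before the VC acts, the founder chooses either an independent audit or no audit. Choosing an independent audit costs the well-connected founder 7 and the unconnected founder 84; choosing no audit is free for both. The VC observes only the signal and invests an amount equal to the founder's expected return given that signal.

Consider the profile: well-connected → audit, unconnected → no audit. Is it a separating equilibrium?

Yes

If types separate, audit earns payment 138 and no audit earns 77.
Well-connected: audit gives 138 − 7 = 131; no audit gives 77 − 0 = 77. No deviation. ✓
Unconnected: no audit gives 77 − 0 = 77; audit gives 138 − 84 = 54. No deviation. ✓
Neither type gains from mimicking the other.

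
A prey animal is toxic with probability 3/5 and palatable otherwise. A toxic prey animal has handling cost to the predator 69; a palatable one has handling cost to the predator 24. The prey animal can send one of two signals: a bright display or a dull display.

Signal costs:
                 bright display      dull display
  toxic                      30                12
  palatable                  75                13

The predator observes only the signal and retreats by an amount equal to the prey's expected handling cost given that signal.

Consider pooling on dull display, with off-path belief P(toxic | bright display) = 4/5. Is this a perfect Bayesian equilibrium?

At the pooled signal (dull display) the predator holds the prior 3/5 and pays 3/5·69 + 2/5·24 = 51. Off-path (bright display) belief 4/5 gives 4/5·69 + 1/5·24 = 60.
Toxic: dull display gives 51 − 12 = 39; bright display gives 60 − 30 = 30. Stays. ✓
Palatable: dull display gives 51 − 13 = 38; bright display gives 60 − 75 = -15. Stays. ✓

Yes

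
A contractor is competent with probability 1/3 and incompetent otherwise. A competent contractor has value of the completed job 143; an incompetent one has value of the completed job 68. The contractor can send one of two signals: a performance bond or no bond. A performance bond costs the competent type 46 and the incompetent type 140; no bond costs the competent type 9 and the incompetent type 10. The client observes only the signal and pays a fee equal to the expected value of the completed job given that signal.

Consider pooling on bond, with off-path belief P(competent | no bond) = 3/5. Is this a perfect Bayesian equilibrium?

At the pooled signal (bond) the client holds the prior 1/3 and pays 1/3·143 + 2/3·68 = 93. Off-path (no bond) belief 3/5 gives 3/5·143 + 2/5·68 = 113.
Competent: bond gives 93 − 46 = 47; no bond gives 113 − 9 = 104. Deviates. ✗
Incompetent: bond gives 93 − 140 = -47; no bond gives 113 − 10 = 103. Deviates. ✗

No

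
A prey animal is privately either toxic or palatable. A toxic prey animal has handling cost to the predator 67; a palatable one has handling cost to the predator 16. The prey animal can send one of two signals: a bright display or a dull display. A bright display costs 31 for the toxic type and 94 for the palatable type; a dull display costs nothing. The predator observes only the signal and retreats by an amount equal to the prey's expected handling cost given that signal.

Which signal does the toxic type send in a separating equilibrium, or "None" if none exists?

bright display

Try toxic → bright display, palatable → dull display:
  If types separate, bright display earns payment 67 and dull display earns 16.
  Toxic: bright display gives 67 − 31 = 36; dull display gives 16 − 0 = 16. No deviation. ✓
  Palatable: dull display gives 16 − 0 = 16; bright display gives 67 − 94 = -27. No deviation. ✓
Both hold — the toxic type sends bright display.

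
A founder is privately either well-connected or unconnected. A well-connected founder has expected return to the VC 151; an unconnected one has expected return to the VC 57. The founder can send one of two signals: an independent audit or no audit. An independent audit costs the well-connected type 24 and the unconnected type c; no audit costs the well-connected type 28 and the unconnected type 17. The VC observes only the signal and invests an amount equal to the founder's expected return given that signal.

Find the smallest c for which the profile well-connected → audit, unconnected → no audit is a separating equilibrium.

111

Under separation: audit → well-connected (pays 151); no audit → unconnected (pays 57).
Well-connected: 151 − 24 = 127 ≥ 57 − 28 = 29. Holds regardless of c. ✓
Unconnected: 57 − 17 ≥ 151 − c, so c ≥ 151 − 40 = 111.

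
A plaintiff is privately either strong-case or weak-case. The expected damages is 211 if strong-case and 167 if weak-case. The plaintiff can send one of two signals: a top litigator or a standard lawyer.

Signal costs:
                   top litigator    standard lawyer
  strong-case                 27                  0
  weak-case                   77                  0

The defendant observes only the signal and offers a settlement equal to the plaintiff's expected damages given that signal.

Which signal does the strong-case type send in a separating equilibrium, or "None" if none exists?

Try strong-case → top litigator, weak-case → standard lawyer:
  If types separate, top litigator earns payment 211 and standard lawyer earns 167.
  Strong-case: top litigator gives 211 − 27 = 184; standard lawyer gives 167 − 0 = 167. No deviation. ✓
  Weak-case: standard lawyer gives 167 − 0 = 167; top litigator gives 211 − 77 = 134. No deviation. ✓
Both hold — the strong-case type sends top litigator.

top litigator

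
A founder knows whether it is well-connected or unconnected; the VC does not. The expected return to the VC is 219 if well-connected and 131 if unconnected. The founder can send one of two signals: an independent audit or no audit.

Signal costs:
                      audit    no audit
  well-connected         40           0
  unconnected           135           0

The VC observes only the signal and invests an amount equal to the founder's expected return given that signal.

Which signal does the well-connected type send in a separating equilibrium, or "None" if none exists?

audit

Try well-connected → audit, unconnected → no audit:
  If types separate, audit earns payment 219 and no audit earns 131.
  Well-connected: audit gives 219 − 40 = 179; no audit gives 131 − 0 = 131. No deviation. ✓
  Unconnected: no audit gives 131 − 0 = 131; audit gives 219 − 135 = 84. No deviation. ✓
Both hold — the well-connected type sends audit.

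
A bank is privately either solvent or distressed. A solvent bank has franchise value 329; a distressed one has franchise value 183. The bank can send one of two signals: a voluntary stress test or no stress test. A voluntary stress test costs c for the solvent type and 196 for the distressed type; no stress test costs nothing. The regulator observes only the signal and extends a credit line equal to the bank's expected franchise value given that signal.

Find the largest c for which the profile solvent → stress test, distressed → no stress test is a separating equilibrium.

Under separation: stress test → solvent (pays 329); no stress test → distressed (pays 183).
Distressed: 183 − 0 = 183 ≥ 329 − 196 = 133. Holds regardless of c. ✓
Solvent: 329 − c ≥ 183 − 0, so c ≤ 329 − 183 = 146.

146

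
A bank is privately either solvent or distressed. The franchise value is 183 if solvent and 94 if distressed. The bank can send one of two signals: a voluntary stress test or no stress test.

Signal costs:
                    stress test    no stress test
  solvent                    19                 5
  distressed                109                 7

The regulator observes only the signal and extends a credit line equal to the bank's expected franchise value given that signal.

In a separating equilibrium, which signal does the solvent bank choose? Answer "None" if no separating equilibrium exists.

Try solvent → stress test, distressed → no stress test:
  If types separate, stress test earns payment 183 and no stress test earns 94.
  Solvent: stress test gives 183 − 19 = 164; no stress test gives 94 − 5 = 89. No deviation. ✓
  Distressed: no stress test gives 94 − 7 = 87; stress test gives 183 − 109 = 74. No deviation. ✓
Both hold — the solvent type sends stress test.

stress test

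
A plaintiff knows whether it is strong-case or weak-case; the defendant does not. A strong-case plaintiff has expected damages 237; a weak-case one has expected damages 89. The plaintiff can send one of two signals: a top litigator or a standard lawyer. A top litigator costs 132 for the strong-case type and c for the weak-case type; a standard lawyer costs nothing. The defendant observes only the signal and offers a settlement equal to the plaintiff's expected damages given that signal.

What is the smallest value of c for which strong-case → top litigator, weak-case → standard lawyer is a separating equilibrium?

148

Under separation: top litigator → strong-case (pays 237); standard lawyer → weak-case (pays 89).
Strong-case: 237 − 132 = 105 ≥ 89 − 0 = 89. Holds regardless of c. ✓
Weak-case: 89 − 0 ≥ 237 − c, so c ≥ 237 − 89 = 148.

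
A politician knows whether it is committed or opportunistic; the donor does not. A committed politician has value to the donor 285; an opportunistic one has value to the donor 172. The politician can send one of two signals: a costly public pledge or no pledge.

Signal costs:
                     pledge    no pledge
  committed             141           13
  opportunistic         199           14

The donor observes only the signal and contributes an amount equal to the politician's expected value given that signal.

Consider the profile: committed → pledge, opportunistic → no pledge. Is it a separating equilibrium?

If types separate, pledge earns payment 285 and no pledge earns 172.
Committed: pledge gives 285 − 141 = 144; no pledge gives 172 − 13 = 159. Would deviate. ✗
Opportunistic: no pledge gives 172 − 14 = 158; pledge gives 285 − 199 = 86. No deviation. ✓

No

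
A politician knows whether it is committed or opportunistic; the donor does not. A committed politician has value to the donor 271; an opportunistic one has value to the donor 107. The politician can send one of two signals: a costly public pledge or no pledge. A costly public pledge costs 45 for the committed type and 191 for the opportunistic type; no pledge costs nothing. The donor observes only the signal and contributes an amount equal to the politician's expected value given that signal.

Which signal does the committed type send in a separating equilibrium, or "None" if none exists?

pledge

Try committed → pledge, opportunistic → no pledge:
  If types separate, pledge earns payment 271 and no pledge earns 107.
  Committed: pledge gives 271 − 45 = 226; no pledge gives 107 − 0 = 107. No deviation. ✓
  Opportunistic: no pledge gives 107 − 0 = 107; pledge gives 271 − 191 = 80. No deviation. ✓
Both hold — the committed type sends pledge.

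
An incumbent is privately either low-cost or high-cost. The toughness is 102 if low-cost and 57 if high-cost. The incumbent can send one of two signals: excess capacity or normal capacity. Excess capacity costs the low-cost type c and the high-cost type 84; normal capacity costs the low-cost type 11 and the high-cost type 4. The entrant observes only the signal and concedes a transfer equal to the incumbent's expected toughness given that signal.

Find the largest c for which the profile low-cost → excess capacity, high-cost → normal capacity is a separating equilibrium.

56

Under separation: excess capacity → low-cost (pays 102); normal capacity → high-cost (pays 57).
High-cost: 57 − 4 = 53 ≥ 102 − 84 = 18. Holds regardless of c. ✓
Low-cost: 102 − c ≥ 57 − 11, so c ≤ 102 − 46 = 56.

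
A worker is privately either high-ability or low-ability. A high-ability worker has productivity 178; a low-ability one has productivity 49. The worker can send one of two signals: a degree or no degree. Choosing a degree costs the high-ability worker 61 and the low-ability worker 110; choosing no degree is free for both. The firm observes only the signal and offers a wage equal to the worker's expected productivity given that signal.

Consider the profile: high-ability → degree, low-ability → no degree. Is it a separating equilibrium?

No

Under separation the firm infers type exactly: degree → high-ability (pays 178), no degree → low-ability (pays 49).
High-ability: degree gives 178 − 61 = 117; no degree gives 49 − 0 = 49. No deviation. ✓
Low-ability: no degree gives 49 − 0 = 49; degree gives 178 − 110 = 68. Would deviate. ✗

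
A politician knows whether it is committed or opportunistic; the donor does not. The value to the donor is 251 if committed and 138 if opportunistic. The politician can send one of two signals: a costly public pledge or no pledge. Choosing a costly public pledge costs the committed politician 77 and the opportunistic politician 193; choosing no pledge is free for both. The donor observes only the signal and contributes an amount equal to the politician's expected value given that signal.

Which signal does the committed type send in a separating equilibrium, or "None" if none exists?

Try committed → pledge, opportunistic → no pledge:
  If types separate, pledge earns payment 251 and no pledge earns 138.
  Committed: pledge gives 251 − 77 = 174; no pledge gives 138 − 0 = 138. No deviation. ✓
  Opportunistic: no pledge gives 138 − 0 = 138; pledge gives 251 − 193 = 58. No deviation. ✓
Both hold — the committed type sends pledge.

pledge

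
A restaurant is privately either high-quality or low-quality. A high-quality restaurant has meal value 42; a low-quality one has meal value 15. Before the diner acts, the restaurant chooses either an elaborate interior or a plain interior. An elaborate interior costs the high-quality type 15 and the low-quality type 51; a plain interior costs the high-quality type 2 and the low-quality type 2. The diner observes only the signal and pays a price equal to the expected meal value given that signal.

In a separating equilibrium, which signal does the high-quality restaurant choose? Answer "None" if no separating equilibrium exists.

elaborate interior

Try high-quality → elaborate interior, low-quality → plain interior:
  If types separate, elaborate interior earns payment 42 and plain interior earns 15.
  High-quality: elaborate interior gives 42 − 15 = 27; plain interior gives 15 − 2 = 13. No deviation. ✓
  Low-quality: plain interior gives 15 − 2 = 13; elaborate interior gives 42 − 51 = -9. No deviation. ✓
Both hold — the high-quality type sends elaborate interior.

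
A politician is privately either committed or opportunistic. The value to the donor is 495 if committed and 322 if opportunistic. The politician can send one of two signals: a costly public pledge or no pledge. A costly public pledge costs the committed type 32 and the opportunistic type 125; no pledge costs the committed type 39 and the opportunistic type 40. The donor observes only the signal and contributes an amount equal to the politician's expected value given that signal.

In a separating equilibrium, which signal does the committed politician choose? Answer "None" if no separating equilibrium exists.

None

Try committed → pledge, opportunistic → no pledge:
  If types separate, pledge earns payment 495 and no pledge earns 322.
  Committed: pledge gives 495 − 32 = 463; no pledge gives 322 − 39 = 283. No deviation. ✓
  Opportunistic: no pledge gives 322 − 40 = 282; pledge gives 495 − 125 = 370. Would deviate. ✗
Try committed → no pledge, opportunistic → pledge:
  If types separate, no pledge earns payment 495 and pledge earns 322.
  Committed: no pledge gives 495 − 39 = 456; pledge gives 322 − 32 = 290. No deviation. ✓
  Opportunistic: pledge gives 322 − 125 = 197; no pledge gives 495 − 40 = 455. Would deviate. ✗
Neither assignment is incentive-compatible.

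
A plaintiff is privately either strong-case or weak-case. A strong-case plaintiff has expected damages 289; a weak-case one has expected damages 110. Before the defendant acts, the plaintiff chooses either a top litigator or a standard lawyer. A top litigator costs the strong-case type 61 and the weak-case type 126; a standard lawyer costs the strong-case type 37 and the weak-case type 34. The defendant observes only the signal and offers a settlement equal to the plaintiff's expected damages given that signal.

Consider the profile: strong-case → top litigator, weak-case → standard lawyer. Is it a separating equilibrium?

No

If types separate, top litigator earns payment 289 and standard lawyer earns 110.
Strong-case: top litigator gives 289 − 61 = 228; standard lawyer gives 110 − 37 = 73. No deviation. ✓
Weak-case: standard lawyer gives 110 − 34 = 76; top litigator gives 289 − 126 = 163. Would deviate. ✗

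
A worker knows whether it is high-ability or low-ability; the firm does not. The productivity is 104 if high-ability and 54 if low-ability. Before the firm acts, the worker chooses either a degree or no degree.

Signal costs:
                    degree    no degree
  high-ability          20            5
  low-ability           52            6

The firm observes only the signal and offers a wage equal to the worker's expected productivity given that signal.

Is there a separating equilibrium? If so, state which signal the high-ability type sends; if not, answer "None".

None

Try high-ability → degree, low-ability → no degree:
  Under separation the firm infers type exactly: degree → high-ability (pays 104), no degree → low-ability (pays 54).
  High-ability: degree gives 104 − 20 = 84; no degree gives 54 − 5 = 49. No deviation. ✓
  Low-ability: no degree gives 54 − 6 = 48; degree gives 104 − 52 = 52. Would deviate. ✗
Try high-ability → no degree, low-ability → degree:
  Under separation the firm infers type exactly: no degree → high-ability (pays 104), degree → low-ability (pays 54).
  High-ability: no degree gives 104 − 5 = 99; degree gives 54 − 20 = 34. No deviation. ✓
  Low-ability: degree gives 54 − 52 = 2; no degree gives 104 − 6 = 98. Would deviate. ✗
Neither assignment is incentive-compatible.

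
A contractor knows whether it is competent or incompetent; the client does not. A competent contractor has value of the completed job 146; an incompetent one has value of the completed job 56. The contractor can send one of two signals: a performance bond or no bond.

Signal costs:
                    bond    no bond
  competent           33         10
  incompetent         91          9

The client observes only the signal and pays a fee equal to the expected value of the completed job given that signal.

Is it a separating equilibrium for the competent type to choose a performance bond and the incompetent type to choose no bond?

Under separation the client infers type exactly: bond → competent (pays 146), no bond → incompetent (pays 56).
Competent: bond gives 146 − 33 = 113; no bond gives 56 − 10 = 46. No deviation. ✓
Incompetent: no bond gives 56 − 9 = 47; bond gives 146 − 91 = 55. Would deviate. ✗

No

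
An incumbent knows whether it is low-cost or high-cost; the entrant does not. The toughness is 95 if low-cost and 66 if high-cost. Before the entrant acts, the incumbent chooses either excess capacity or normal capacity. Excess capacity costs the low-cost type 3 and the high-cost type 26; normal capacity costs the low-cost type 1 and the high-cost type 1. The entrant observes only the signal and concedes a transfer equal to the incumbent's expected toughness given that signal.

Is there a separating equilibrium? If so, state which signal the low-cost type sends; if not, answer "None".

Try low-cost → excess capacity, high-cost → normal capacity:
  If types separate, excess capacity earns payment 95 and normal capacity earns 66.
  Low-cost: excess capacity gives 95 − 3 = 92; normal capacity gives 66 − 1 = 65. No deviation. ✓
  High-cost: normal capacity gives 66 − 1 = 65; excess capacity gives 95 − 26 = 69. Would deviate. ✗
Try low-cost → normal capacity, high-cost → excess capacity:
  If types separate, normal capacity earns payment 95 and excess capacity earns 66.
  Low-cost: normal capacity gives 95 − 1 = 94; excess capacity gives 66 − 3 = 63. No deviation. ✓
  High-cost: excess capacity gives 66 − 26 = 40; normal capacity gives 95 − 1 = 94. Would deviate. ✗
Neither assignment is incentive-compatible.

None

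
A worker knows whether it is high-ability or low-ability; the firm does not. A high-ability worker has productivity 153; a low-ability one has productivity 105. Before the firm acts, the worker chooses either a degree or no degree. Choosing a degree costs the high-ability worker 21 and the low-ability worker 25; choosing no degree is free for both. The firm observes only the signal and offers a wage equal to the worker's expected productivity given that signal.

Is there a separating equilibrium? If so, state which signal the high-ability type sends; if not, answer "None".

Try high-ability → degree, low-ability → no degree:
  If types separate, degree earns payment 153 and no degree earns 105.
  High-ability: degree gives 153 − 21 = 132; no degree gives 105 − 0 = 105. No deviation. ✓
  Low-ability: no degree gives 105 − 0 = 105; degree gives 153 − 25 = 128. Would deviate. ✗
Try high-ability → no degree, low-ability → degree:
  If types separate, no degree earns payment 153 and degree earns 105.
  High-ability: no degree gives 153 − 0 = 153; degree gives 105 − 21 = 84. No deviation. ✓
  Low-ability: degree gives 105 − 25 = 80; no degree gives 153 − 0 = 153. Would deviate. ✗
Neither assignment is incentive-compatible.

None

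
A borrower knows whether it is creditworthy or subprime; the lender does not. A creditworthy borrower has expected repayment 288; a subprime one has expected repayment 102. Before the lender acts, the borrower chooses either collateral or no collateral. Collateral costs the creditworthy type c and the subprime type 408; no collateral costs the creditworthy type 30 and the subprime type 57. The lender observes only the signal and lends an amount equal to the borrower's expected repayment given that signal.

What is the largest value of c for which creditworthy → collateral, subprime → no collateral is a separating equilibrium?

Under separation: collateral → creditworthy (pays 288); no collateral → subprime (pays 102).
Subprime: 102 − 57 = 45 ≥ 288 − 408 = -120. Holds regardless of c. ✓
Creditworthy: 288 − c ≥ 102 − 30, so c ≤ 288 − 72 = 216.

216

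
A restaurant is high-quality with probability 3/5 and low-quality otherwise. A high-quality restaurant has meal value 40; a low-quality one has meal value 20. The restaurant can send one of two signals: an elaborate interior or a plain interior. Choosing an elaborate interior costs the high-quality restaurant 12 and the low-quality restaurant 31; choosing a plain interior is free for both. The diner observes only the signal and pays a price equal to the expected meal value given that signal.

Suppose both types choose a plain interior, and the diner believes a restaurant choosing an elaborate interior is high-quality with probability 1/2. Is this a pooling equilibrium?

At the pooled signal (plain interior) the diner holds the prior 3/5 and pays 3/5·40 + 2/5·20 = 32. Off-path (elaborate interior) belief 1/2 gives 1/2·40 + 1/2·20 = 30.
High-quality: plain interior gives 32 − 0 = 32; elaborate interior gives 30 − 12 = 18. Stays. ✓
Low-quality: plain interior gives 32 − 0 = 32; elaborate interior gives 30 − 31 = -1. Stays. ✓

Yes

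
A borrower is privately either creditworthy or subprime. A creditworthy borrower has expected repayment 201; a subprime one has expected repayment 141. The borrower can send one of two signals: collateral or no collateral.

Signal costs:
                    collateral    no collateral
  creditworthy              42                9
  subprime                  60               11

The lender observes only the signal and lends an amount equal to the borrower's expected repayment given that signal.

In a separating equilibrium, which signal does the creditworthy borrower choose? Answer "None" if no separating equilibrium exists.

Try creditworthy → collateral, subprime → no collateral:
  If types separate, collateral earns payment 201 and no collateral earns 141.
  Creditworthy: collateral gives 201 − 42 = 159; no collateral gives 141 − 9 = 132. No deviation. ✓
  Subprime: no collateral gives 141 − 11 = 130; collateral gives 201 − 60 = 141. Would deviate. ✗
Try creditworthy → no collateral, subprime → collateral:
  If types separate, no collateral earns payment 201 and collateral earns 141.
  Creditworthy: no collateral gives 201 − 9 = 192; collateral gives 141 − 42 = 99. No deviation. ✓
  Subprime: collateral gives 141 − 60 = 81; no collateral gives 201 − 11 = 190. Would deviate. ✗
Neither assignment is incentive-compatible.

None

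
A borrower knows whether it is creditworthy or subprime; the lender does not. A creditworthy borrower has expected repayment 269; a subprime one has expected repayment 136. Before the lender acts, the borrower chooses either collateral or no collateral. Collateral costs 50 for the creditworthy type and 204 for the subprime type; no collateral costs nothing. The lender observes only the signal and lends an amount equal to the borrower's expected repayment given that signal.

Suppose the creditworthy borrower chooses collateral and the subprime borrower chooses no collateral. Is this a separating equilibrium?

Under separation the lender infers type exactly: collateral → creditworthy (pays 269), no collateral → subprime (pays 136).
Creditworthy: collateral gives 269 − 50 = 219; no collateral gives 136 − 0 = 136. No deviation. ✓
Subprime: no collateral gives 136 − 0 = 136; collateral gives 269 − 204 = 65. No deviation. ✓
Neither type gains from mimicking the other.

Yes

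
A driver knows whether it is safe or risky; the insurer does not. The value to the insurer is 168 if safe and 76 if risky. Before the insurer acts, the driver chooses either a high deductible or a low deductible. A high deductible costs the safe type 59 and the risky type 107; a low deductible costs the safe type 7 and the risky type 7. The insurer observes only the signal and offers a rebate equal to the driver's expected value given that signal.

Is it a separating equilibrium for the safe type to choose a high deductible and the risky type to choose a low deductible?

If types separate, high deductible earns payment 168 and low deductible earns 76.
Safe: high deductible gives 168 − 59 = 109; low deductible gives 76 − 7 = 69. No deviation. ✓
Risky: low deductible gives 76 − 7 = 69; high deductible gives 168 − 107 = 61. No deviation. ✓
Both incentive constraints hold.

Yes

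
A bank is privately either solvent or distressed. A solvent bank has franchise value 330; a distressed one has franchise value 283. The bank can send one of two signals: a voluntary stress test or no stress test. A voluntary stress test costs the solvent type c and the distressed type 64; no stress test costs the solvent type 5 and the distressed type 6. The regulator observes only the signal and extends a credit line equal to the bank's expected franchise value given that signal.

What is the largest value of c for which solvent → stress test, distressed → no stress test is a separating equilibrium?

Under separation: stress test → solvent (pays 330); no stress test → distressed (pays 283).
Distressed: 283 − 6 = 277 ≥ 330 − 64 = 266. Holds regardless of c. ✓
Solvent: 330 − c ≥ 283 − 5, so c ≤ 330 − 278 = 52.

52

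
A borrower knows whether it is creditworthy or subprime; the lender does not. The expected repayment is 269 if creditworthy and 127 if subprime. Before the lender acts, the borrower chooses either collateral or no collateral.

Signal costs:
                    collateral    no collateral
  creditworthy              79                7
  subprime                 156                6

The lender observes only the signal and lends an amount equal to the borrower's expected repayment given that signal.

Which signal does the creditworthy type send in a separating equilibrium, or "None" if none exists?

Try creditworthy → collateral, subprime → no collateral:
  Under separation the lender infers type exactly: collateral → creditworthy (pays 269), no collateral → subprime (pays 127).
  Creditworthy: collateral gives 269 − 79 = 190; no collateral gives 127 − 7 = 120. No deviation. ✓
  Subprime: no collateral gives 127 − 6 = 121; collateral gives 269 − 156 = 113. No deviation. ✓
Both hold — the creditworthy type sends collateral.

collateral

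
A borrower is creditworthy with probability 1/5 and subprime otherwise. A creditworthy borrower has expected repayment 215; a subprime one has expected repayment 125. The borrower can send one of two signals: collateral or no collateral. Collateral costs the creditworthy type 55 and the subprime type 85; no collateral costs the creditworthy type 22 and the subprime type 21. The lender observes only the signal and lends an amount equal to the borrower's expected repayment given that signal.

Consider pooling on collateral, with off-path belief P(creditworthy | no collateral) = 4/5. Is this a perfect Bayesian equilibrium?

No

On the equilibrium path (collateral) the lender holds the prior 1/5 and pays 1/5·215 + 4/5·125 = 143. Off-path (no collateral) belief 4/5 gives 4/5·215 + 1/5·125 = 197.
Creditworthy: collateral gives 143 − 55 = 88; no collateral gives 197 − 22 = 175. Deviates. ✗
Subprime: collateral gives 143 − 85 = 58; no collateral gives 197 − 21 = 176. Deviates. ✗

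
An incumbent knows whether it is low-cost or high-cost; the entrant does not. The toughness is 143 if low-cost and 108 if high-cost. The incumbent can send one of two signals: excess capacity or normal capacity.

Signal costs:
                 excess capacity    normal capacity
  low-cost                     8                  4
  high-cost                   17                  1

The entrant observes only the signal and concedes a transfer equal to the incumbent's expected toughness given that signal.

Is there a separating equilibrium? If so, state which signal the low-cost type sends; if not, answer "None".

Try low-cost → excess capacity, high-cost → normal capacity:
  If types separate, excess capacity earns payment 143 and normal capacity earns 108.
  Low-cost: excess capacity gives 143 − 8 = 135; normal capacity gives 108 − 4 = 104. No deviation. ✓
  High-cost: normal capacity gives 108 − 1 = 107; excess capacity gives 143 − 17 = 126. Would deviate. ✗
Try low-cost → normal capacity, high-cost → excess capacity:
  If types separate, normal capacity earns payment 143 and excess capacity earns 108.
  Low-cost: normal capacity gives 143 − 4 = 139; excess capacity gives 108 − 8 = 100. No deviation. ✓
  High-cost: excess capacity gives 108 − 17 = 91; normal capacity gives 143 − 1 = 142. Would deviate. ✗
Neither assignment is incentive-compatible.

None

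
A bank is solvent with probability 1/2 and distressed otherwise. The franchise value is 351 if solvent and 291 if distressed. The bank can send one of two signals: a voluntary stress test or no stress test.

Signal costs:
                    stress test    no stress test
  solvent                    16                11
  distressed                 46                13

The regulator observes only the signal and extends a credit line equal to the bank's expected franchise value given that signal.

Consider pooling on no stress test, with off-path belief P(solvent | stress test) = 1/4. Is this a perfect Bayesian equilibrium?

On the equilibrium path (no stress test) the regulator holds the prior 1/2 and pays 1/2·351 + 1/2·291 = 321. Off-path (stress test) belief 1/4 gives 1/4·351 + 3/4·291 = 306.
Solvent: no stress test gives 321 − 11 = 310; stress test gives 306 − 16 = 290. Stays. ✓
Distressed: no stress test gives 321 − 13 = 308; stress test gives 306 − 46 = 260. Stays. ✓
Beliefs are Bayes-consistent on-path and both types best-respond.

Yes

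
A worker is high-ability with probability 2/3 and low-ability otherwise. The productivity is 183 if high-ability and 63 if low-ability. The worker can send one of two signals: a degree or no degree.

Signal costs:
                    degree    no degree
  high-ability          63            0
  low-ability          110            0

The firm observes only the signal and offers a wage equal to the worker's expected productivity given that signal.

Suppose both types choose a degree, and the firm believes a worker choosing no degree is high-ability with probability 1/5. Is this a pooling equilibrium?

No

At the pooled signal (degree) the firm holds the prior 2/3 and pays 2/3·183 + 1/3·63 = 143. Off-path (no degree) belief 1/5 gives 1/5·183 + 4/5·63 = 87.
High-ability: degree gives 143 − 63 = 80; no degree gives 87 − 0 = 87. Deviates. ✗
Low-ability: degree gives 143 − 110 = 33; no degree gives 87 − 0 = 87. Deviates. ✗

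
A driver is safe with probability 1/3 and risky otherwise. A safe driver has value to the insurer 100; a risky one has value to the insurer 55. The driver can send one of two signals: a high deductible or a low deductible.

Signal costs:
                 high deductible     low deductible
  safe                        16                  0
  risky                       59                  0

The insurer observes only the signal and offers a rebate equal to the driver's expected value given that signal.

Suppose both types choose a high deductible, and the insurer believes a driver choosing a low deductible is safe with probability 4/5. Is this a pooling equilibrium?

No

On the equilibrium path (high deductible) the insurer holds the prior 1/3 and pays 1/3·100 + 2/3·55 = 70. Off-path (low deductible) belief 4/5 gives 4/5·100 + 1/5·55 = 91.
Safe: high deductible gives 70 − 16 = 54; low deductible gives 91 − 0 = 91. Deviates. ✗
Risky: high deductible gives 70 − 59 = 11; low deductible gives 91 − 0 = 91. Deviates. ✗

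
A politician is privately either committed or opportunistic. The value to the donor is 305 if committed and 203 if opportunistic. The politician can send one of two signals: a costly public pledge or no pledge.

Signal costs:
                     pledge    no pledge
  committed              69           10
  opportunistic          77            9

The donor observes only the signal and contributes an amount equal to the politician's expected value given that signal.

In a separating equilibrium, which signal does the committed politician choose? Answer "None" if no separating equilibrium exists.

None

Try committed → pledge, opportunistic → no pledge:
  Under separation the donor infers type exactly: pledge → committed (pays 305), no pledge → opportunistic (pays 203).
  Committed: pledge gives 305 − 69 = 236; no pledge gives 203 − 10 = 193. No deviation. ✓
  Opportunistic: no pledge gives 203 − 9 = 194; pledge gives 305 − 77 = 228. Would deviate. ✗
Try committed → no pledge, opportunistic → pledge:
  Under separation the donor infers type exactly: no pledge → committed (pays 305), pledge → opportunistic (pays 203).
  Committed: no pledge gives 305 − 10 = 295; pledge gives 203 − 69 = 134. No deviation. ✓
  Opportunistic: pledge gives 203 − 77 = 126; no pledge gives 305 − 9 = 296. Would deviate. ✗
Neither assignment is incentive-compatible.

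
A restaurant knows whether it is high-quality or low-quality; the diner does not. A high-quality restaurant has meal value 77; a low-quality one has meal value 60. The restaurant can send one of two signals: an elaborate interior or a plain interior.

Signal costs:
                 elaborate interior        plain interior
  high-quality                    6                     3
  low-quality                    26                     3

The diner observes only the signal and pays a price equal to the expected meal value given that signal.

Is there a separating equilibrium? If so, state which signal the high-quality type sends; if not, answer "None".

elaborate interior

Try high-quality → elaborate interior, low-quality → plain interior:
  If types separate, elaborate interior earns payment 77 and plain interior earns 60.
  High-quality: elaborate interior gives 77 − 6 = 71; plain interior gives 60 − 3 = 57. No deviation. ✓
  Low-quality: plain interior gives 60 − 3 = 57; elaborate interior gives 77 − 26 = 51. No deviation. ✓
Both hold — the high-quality type sends elaborate interior.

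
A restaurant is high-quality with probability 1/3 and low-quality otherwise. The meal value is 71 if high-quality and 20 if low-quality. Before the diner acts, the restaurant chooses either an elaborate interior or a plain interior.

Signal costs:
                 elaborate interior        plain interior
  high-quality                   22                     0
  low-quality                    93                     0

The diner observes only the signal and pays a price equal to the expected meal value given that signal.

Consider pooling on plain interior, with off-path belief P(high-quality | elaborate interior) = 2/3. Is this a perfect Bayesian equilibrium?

Yes

On the equilibrium path (plain interior) the diner holds the prior 1/3 and pays 1/3·71 + 2/3·20 = 37. Off-path (elaborate interior) belief 2/3 gives 2/3·71 + 1/3·20 = 54.
High-quality: plain interior gives 37 − 0 = 37; elaborate interior gives 54 − 22 = 32. Stays. ✓
Low-quality: plain interior gives 37 − 0 = 37; elaborate interior gives 54 − 93 = -39. Stays. ✓
Beliefs are Bayes-consistent on-path and both types best-respond.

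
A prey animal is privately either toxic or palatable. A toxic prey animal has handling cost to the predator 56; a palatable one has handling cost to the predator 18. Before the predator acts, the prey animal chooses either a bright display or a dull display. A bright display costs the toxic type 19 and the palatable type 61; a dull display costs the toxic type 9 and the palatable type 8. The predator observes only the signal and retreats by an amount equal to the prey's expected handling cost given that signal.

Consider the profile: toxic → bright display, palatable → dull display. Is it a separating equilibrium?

Yes

If types separate, bright display earns payment 56 and dull display earns 18.
Toxic: bright display gives 56 − 19 = 37; dull display gives 18 − 9 = 9. No deviation. ✓
Palatable: dull display gives 18 − 8 = 10; bright display gives 56 − 61 = -5. No deviation. ✓
Both incentive constraints hold.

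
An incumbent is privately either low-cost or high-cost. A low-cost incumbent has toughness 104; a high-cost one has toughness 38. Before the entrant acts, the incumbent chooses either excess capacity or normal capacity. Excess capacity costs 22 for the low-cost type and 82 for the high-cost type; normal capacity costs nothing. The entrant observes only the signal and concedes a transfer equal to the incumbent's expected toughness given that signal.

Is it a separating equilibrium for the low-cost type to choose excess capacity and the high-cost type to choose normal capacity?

If types separate, excess capacity earns payment 104 and normal capacity earns 38.
Low-cost: excess capacity gives 104 − 22 = 82; normal capacity gives 38 − 0 = 38. No deviation. ✓
High-cost: normal capacity gives 38 − 0 = 38; excess capacity gives 104 − 82 = 22. No deviation. ✓
Neither type gains from mimicking the other.

Yes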